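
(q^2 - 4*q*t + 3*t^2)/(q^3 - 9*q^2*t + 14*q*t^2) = (q^2 - 4*q*t + 3*t^2)/(q*(q^2 - 9*q*t + 14*t^2))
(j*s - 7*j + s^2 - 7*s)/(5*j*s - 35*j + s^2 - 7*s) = (j + s)/(5*j + s)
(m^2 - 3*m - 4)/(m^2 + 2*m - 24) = (m + 1)/(m + 6)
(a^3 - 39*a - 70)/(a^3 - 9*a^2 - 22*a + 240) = (a^2 - 5*a - 14)/(a^2 - 14*a + 48)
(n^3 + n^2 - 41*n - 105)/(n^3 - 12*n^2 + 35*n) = (n^2 + 8*n + 15)/(n*(n - 5))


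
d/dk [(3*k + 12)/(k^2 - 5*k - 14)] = 3*(-k^2 - 8*k + 6)/(k^4 - 10*k^3 - 3*k^2 + 140*k + 196)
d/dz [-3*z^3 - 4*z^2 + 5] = z*(-9*z - 8)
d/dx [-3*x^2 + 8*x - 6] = 8 - 6*x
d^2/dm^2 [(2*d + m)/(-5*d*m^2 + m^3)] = 2*(-150*d^3 + 55*d^2*m + 3*d*m^2 - 3*m^3)/(m^4*(125*d^3 - 75*d^2*m + 15*d*m^2 - m^3))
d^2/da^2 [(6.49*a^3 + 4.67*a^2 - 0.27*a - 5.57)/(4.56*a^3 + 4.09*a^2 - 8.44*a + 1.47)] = (9.09494701772928e-13*a^7 - 47.8699679999991*a^6 + 1464.974784*a^5 - 863.714159999998*a^4 - 961.209156000001*a^3 + 97.2953159999997*a^2 + 1471.551348*a - 713.082148)/(94.818816*a^9 + 255.137472*a^8 - 297.653544*a^7 - 784.338551*a^6 + 715.416684*a^5 + 608.357145*a^4 - 876.113344*a^3 + 340.654419*a^2 - 54.713988*a + 3.176523)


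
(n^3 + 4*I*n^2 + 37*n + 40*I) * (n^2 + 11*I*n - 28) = n^5 + 15*I*n^4 - 35*n^3 + 335*I*n^2 - 1476*n - 1120*I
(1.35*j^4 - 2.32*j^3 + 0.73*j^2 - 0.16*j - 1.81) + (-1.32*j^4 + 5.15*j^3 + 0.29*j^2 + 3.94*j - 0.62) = 0.03*j^4 + 2.83*j^3 + 1.02*j^2 + 3.78*j - 2.43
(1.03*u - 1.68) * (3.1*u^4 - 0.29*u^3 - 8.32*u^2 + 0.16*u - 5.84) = 3.193*u^5 - 5.5067*u^4 - 8.0824*u^3 + 14.1424*u^2 - 6.284*u + 9.8112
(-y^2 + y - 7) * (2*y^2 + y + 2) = -2*y^4 + y^3 - 15*y^2 - 5*y - 14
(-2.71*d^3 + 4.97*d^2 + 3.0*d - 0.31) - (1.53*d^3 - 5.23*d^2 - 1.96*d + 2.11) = -4.24*d^3 + 10.2*d^2 + 4.96*d - 2.42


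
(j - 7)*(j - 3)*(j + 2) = j^3 - 8*j^2 + j + 42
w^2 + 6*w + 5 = (w + 1)*(w + 5)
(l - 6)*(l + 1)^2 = l^3 - 4*l^2 - 11*l - 6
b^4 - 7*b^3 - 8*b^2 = b^2*(b - 8)*(b + 1)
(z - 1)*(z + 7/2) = z^2 + 5*z/2 - 7/2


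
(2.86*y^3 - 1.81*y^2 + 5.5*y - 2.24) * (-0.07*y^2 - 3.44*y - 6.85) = -0.2002*y^5 - 9.7117*y^4 - 13.7496*y^3 - 6.3647*y^2 - 29.9694*y + 15.344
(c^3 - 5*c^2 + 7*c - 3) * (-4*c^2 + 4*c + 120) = -4*c^5 + 24*c^4 + 72*c^3 - 560*c^2 + 828*c - 360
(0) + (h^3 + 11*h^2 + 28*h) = h^3 + 11*h^2 + 28*h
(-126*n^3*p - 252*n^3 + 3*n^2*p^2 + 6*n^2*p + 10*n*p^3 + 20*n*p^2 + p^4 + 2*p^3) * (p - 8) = -126*n^3*p^2 + 756*n^3*p + 2016*n^3 + 3*n^2*p^3 - 18*n^2*p^2 - 48*n^2*p + 10*n*p^4 - 60*n*p^3 - 160*n*p^2 + p^5 - 6*p^4 - 16*p^3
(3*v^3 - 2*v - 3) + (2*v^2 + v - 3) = 3*v^3 + 2*v^2 - v - 6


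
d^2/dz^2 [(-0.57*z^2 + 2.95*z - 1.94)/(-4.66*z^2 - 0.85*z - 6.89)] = (-132.63758*z^3 + 142.962276*z^2 + 614.40702*z - 33.101868)/(101.194696*z^6 + 55.37478*z^5 + 458.962002*z^4 + 164.361865*z^3 + 678.594033*z^2 + 121.053855*z + 327.082769)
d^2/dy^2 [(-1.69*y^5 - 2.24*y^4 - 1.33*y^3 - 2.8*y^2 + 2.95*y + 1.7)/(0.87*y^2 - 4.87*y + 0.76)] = (-7.674966*y^7 + 111.174864*y^6 - 444.1485*y^5 - 139.990824*y^4 + 32.539036*y^3 + 32.838228*y^2 - 59.528868*y + 96.9919)/(0.658503*y^6 - 11.058309*y^5 + 63.626841*y^4 - 134.821567*y^3 + 55.582068*y^2 - 8.438736*y + 0.438976)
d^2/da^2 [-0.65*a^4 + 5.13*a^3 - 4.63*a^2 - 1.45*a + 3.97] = -7.8*a^2 + 30.78*a - 9.26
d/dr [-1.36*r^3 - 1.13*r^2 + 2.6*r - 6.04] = -4.08*r^2 - 2.26*r + 2.6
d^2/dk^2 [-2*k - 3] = 0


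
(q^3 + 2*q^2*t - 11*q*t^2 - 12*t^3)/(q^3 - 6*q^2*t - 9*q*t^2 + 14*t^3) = (q^3 + 2*q^2*t - 11*q*t^2 - 12*t^3)/(q^3 - 6*q^2*t - 9*q*t^2 + 14*t^3)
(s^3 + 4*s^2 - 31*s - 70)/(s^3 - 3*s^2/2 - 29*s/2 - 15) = 2*(s + 7)/(2*s + 3)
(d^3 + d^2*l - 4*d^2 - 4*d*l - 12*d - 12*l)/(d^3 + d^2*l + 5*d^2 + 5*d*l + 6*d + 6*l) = (d - 6)/(d + 3)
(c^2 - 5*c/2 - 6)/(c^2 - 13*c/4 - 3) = 2*(2*c + 3)/(4*c + 3)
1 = 1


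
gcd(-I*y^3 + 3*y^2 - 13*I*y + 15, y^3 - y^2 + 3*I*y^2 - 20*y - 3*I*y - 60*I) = 1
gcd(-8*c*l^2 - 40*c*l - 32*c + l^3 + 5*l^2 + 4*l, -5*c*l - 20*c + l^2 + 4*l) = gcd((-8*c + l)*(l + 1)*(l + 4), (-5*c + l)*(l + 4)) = l + 4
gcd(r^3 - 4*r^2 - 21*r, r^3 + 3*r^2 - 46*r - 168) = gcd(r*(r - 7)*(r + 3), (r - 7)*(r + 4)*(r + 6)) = r - 7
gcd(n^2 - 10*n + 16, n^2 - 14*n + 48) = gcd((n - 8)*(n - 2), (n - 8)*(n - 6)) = n - 8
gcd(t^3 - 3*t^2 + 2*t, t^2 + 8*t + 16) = 1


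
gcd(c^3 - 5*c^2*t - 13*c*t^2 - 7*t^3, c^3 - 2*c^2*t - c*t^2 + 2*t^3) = c + t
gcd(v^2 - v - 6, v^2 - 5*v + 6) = v - 3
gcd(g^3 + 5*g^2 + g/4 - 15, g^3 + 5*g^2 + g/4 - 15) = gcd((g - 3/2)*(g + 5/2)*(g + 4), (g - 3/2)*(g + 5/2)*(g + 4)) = g^3 + 5*g^2 + g/4 - 15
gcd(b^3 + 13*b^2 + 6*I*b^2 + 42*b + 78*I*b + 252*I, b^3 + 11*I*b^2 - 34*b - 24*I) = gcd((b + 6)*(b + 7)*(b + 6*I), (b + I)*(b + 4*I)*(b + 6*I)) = b + 6*I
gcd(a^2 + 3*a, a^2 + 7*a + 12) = a + 3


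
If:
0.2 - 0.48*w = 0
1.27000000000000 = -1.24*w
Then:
No Solution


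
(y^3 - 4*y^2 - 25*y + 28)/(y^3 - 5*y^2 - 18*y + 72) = (y^2 - 8*y + 7)/(y^2 - 9*y + 18)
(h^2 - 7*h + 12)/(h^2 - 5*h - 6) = (-h^2 + 7*h - 12)/(-h^2 + 5*h + 6)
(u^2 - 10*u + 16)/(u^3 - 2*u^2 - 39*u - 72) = (u - 2)/(u^2 + 6*u + 9)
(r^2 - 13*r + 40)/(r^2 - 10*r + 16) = (r - 5)/(r - 2)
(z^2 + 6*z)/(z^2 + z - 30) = z/(z - 5)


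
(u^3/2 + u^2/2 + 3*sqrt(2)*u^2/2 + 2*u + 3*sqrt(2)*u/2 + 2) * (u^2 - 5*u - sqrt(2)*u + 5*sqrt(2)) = u^5/2 - 2*u^4 + sqrt(2)*u^4 - 4*sqrt(2)*u^3 - 7*u^3/2 - 7*sqrt(2)*u^2 + 4*u^2 + 5*u + 8*sqrt(2)*u + 10*sqrt(2)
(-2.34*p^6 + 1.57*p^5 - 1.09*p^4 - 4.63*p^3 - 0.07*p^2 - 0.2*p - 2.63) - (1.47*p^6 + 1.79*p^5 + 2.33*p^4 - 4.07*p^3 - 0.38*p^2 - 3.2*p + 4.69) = -3.81*p^6 - 0.22*p^5 - 3.42*p^4 - 0.56*p^3 + 0.31*p^2 + 3.0*p - 7.32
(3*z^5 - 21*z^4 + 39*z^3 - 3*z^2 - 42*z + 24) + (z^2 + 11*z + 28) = 3*z^5 - 21*z^4 + 39*z^3 - 2*z^2 - 31*z + 52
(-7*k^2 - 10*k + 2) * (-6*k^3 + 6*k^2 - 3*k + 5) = 42*k^5 + 18*k^4 - 51*k^3 + 7*k^2 - 56*k + 10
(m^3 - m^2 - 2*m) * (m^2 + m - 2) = m^5 - 5*m^3 + 4*m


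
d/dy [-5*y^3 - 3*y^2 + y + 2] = -15*y^2 - 6*y + 1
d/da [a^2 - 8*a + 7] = 2*a - 8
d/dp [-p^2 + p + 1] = 1 - 2*p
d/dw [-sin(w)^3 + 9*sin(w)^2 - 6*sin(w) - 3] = 3*(6*sin(w) + cos(w)^2 - 3)*cos(w)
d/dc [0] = 0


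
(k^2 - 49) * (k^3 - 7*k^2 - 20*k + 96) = k^5 - 7*k^4 - 69*k^3 + 439*k^2 + 980*k - 4704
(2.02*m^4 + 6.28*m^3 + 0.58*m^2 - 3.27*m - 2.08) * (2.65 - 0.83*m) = -1.6766*m^5 + 0.1406*m^4 + 16.1606*m^3 + 4.2511*m^2 - 6.9391*m - 5.512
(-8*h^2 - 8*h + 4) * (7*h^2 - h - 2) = -56*h^4 - 48*h^3 + 52*h^2 + 12*h - 8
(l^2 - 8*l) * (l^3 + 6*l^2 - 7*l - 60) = l^5 - 2*l^4 - 55*l^3 - 4*l^2 + 480*l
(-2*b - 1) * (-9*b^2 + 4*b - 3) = 18*b^3 + b^2 + 2*b + 3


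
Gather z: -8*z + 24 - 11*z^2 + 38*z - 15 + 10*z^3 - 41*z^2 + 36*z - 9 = 10*z^3 - 52*z^2 + 66*z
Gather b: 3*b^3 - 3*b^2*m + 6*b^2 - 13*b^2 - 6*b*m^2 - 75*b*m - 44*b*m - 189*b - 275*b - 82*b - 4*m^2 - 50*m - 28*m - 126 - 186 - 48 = 3*b^3 + b^2*(-3*m - 7) + b*(-6*m^2 - 119*m - 546) - 4*m^2 - 78*m - 360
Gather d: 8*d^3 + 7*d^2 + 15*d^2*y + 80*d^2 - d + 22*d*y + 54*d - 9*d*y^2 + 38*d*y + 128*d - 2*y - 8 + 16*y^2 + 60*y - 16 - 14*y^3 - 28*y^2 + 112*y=8*d^3 + d^2*(15*y + 87) + d*(-9*y^2 + 60*y + 181) - 14*y^3 - 12*y^2 + 170*y - 24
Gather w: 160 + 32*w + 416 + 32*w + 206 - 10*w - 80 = 54*w + 702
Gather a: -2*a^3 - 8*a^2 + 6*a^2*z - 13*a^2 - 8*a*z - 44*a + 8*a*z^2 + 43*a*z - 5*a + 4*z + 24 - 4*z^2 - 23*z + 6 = -2*a^3 + a^2*(6*z - 21) + a*(8*z^2 + 35*z - 49) - 4*z^2 - 19*z + 30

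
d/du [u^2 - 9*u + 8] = 2*u - 9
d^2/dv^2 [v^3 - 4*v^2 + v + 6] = 6*v - 8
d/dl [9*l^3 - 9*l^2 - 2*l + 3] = 27*l^2 - 18*l - 2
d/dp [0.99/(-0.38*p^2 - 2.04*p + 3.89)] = (0.7524*p + 2.0196)/(0.38*p^2 + 2.04*p - 3.89)^2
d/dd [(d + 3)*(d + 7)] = 2*d + 10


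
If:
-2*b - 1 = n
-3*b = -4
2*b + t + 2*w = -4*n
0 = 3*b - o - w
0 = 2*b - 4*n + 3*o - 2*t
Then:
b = 4/3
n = -11/3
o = 28/3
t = 68/3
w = -16/3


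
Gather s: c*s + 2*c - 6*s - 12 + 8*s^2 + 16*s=2*c + 8*s^2 + s*(c + 10) - 12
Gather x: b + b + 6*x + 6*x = 2*b + 12*x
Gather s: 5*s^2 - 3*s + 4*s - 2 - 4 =5*s^2 + s - 6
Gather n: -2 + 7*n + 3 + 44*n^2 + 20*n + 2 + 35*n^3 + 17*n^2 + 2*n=35*n^3 + 61*n^2 + 29*n + 3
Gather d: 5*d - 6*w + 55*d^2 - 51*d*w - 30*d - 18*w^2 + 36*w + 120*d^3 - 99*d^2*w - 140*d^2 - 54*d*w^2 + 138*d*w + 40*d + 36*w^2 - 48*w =120*d^3 + d^2*(-99*w - 85) + d*(-54*w^2 + 87*w + 15) + 18*w^2 - 18*w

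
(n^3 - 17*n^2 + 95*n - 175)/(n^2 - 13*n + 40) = (n^2 - 12*n + 35)/(n - 8)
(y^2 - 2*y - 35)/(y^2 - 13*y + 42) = (y + 5)/(y - 6)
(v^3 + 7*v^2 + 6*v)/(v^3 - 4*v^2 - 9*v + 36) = v*(v^2 + 7*v + 6)/(v^3 - 4*v^2 - 9*v + 36)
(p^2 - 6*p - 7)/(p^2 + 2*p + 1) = (p - 7)/(p + 1)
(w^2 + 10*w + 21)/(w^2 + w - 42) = (w + 3)/(w - 6)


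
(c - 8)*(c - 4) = c^2 - 12*c + 32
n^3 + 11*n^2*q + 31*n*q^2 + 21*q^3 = (n + q)*(n + 3*q)*(n + 7*q)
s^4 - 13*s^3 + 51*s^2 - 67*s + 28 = (s - 7)*(s - 4)*(s - 1)^2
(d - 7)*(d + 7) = d^2 - 49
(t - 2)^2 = t^2 - 4*t + 4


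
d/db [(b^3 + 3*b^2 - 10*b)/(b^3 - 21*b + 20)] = (-3*b^2 + 8*b - 8)/(b^4 - 10*b^3 + 33*b^2 - 40*b + 16)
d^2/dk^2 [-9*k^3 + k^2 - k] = 2 - 54*k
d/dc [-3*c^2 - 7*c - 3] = -6*c - 7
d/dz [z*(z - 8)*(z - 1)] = 3*z^2 - 18*z + 8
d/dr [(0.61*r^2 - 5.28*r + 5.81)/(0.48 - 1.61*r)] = (-0.9821*r^2 + 0.585599999999999*r + 6.8197)/(2.5921*r^2 - 1.5456*r + 0.2304)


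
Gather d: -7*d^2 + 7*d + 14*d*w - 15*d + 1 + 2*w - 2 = -7*d^2 + d*(14*w - 8) + 2*w - 1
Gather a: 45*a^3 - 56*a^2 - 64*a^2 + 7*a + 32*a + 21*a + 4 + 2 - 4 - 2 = 45*a^3 - 120*a^2 + 60*a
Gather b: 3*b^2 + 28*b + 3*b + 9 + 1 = 3*b^2 + 31*b + 10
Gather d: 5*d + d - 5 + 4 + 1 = 6*d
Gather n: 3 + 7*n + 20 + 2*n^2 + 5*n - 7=2*n^2 + 12*n + 16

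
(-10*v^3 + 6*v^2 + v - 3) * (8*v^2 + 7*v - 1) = -80*v^5 - 22*v^4 + 60*v^3 - 23*v^2 - 22*v + 3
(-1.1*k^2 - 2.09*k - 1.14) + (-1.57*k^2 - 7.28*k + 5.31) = -2.67*k^2 - 9.37*k + 4.17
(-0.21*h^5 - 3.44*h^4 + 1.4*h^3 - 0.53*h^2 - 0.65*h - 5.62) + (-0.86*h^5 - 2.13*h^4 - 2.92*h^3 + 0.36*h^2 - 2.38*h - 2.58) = -1.07*h^5 - 5.57*h^4 - 1.52*h^3 - 0.17*h^2 - 3.03*h - 8.2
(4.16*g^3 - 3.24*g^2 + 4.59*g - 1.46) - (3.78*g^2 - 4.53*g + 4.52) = 4.16*g^3 - 7.02*g^2 + 9.12*g - 5.98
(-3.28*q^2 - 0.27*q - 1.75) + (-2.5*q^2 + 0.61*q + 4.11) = -5.78*q^2 + 0.34*q + 2.36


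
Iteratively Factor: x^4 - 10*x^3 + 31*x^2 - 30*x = (x)*(x^3 - 10*x^2 + 31*x - 30) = x*(x - 5)*(x^2 - 5*x + 6) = x*(x - 5)*(x - 3)*(x - 2)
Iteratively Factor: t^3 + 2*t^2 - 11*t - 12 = (t - 3)*(t^2 + 5*t + 4) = (t - 3)*(t + 1)*(t + 4)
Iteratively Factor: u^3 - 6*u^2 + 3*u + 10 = (u - 5)*(u^2 - u - 2) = (u - 5)*(u + 1)*(u - 2)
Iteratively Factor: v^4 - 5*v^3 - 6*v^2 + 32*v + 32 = (v + 1)*(v^3 - 6*v^2 + 32) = (v - 4)*(v + 1)*(v^2 - 2*v - 8) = (v - 4)^2*(v + 1)*(v + 2)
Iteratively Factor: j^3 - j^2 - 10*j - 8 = (j - 4)*(j^2 + 3*j + 2) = (j - 4)*(j + 1)*(j + 2)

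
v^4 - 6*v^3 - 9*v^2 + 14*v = v*(v - 7)*(v - 1)*(v + 2)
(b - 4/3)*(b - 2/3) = b^2 - 2*b + 8/9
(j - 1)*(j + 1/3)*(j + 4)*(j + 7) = j^4 + 31*j^3/3 + 61*j^2/3 - 67*j/3 - 28/3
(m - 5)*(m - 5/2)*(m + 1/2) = m^3 - 7*m^2 + 35*m/4 + 25/4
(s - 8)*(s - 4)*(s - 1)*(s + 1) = s^4 - 12*s^3 + 31*s^2 + 12*s - 32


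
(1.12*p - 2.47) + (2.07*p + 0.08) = 3.19*p - 2.39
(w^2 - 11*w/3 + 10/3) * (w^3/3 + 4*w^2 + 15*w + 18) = w^5/3 + 25*w^4/9 + 13*w^3/9 - 71*w^2/3 - 16*w + 60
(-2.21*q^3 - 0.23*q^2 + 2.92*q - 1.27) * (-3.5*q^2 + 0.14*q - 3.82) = 7.735*q^5 + 0.4956*q^4 - 1.81*q^3 + 5.7324*q^2 - 11.3322*q + 4.8514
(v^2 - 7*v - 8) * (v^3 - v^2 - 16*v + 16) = v^5 - 8*v^4 - 17*v^3 + 136*v^2 + 16*v - 128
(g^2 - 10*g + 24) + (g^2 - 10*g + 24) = 2*g^2 - 20*g + 48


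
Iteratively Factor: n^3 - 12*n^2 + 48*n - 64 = (n - 4)*(n^2 - 8*n + 16) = (n - 4)^2*(n - 4)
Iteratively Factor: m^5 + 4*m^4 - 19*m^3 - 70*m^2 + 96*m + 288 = (m + 4)*(m^4 - 19*m^2 + 6*m + 72) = (m + 4)^2*(m^3 - 4*m^2 - 3*m + 18) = (m - 3)*(m + 4)^2*(m^2 - m - 6) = (m - 3)*(m + 2)*(m + 4)^2*(m - 3)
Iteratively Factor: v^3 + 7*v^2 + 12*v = (v + 4)*(v^2 + 3*v) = v*(v + 4)*(v + 3)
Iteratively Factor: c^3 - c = (c)*(c^2 - 1) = c*(c + 1)*(c - 1)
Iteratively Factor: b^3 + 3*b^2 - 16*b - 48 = (b - 4)*(b^2 + 7*b + 12) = (b - 4)*(b + 4)*(b + 3)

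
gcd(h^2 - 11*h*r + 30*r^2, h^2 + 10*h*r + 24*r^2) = 1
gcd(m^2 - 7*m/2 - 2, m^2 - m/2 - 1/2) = m + 1/2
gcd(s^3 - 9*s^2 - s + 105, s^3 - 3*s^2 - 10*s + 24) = s + 3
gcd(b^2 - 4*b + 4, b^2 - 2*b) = b - 2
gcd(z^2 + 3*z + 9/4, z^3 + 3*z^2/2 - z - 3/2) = z + 3/2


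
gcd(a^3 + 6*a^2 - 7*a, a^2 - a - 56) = a + 7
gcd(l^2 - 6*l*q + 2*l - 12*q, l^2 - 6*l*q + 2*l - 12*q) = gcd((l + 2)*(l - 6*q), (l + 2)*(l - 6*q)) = -l^2 + 6*l*q - 2*l + 12*q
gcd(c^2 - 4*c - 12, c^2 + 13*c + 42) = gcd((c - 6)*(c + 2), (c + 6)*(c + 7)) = 1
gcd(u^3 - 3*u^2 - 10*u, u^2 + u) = u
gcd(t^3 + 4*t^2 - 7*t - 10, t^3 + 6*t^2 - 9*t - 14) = t^2 - t - 2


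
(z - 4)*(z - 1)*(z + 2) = z^3 - 3*z^2 - 6*z + 8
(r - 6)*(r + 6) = r^2 - 36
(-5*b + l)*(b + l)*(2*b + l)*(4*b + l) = -40*b^4 - 62*b^3*l - 21*b^2*l^2 + 2*b*l^3 + l^4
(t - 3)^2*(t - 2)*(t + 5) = t^4 - 3*t^3 - 19*t^2 + 87*t - 90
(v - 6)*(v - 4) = v^2 - 10*v + 24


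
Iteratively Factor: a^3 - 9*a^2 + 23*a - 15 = (a - 1)*(a^2 - 8*a + 15) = (a - 5)*(a - 1)*(a - 3)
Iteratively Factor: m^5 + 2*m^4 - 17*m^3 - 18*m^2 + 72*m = (m - 3)*(m^4 + 5*m^3 - 2*m^2 - 24*m) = m*(m - 3)*(m^3 + 5*m^2 - 2*m - 24) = m*(m - 3)*(m - 2)*(m^2 + 7*m + 12) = m*(m - 3)*(m - 2)*(m + 4)*(m + 3)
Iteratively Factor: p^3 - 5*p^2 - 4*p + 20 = (p - 5)*(p^2 - 4) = (p - 5)*(p - 2)*(p + 2)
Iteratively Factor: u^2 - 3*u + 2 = (u - 2)*(u - 1)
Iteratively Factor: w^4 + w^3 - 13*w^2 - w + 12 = (w - 1)*(w^3 + 2*w^2 - 11*w - 12) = (w - 3)*(w - 1)*(w^2 + 5*w + 4) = (w - 3)*(w - 1)*(w + 1)*(w + 4)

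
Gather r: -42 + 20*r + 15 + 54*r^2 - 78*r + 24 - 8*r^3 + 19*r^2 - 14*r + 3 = -8*r^3 + 73*r^2 - 72*r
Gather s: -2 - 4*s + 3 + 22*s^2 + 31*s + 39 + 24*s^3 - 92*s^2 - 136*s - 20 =24*s^3 - 70*s^2 - 109*s + 20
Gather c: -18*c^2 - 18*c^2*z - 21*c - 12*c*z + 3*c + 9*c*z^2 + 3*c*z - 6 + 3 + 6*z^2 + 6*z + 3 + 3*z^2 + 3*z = c^2*(-18*z - 18) + c*(9*z^2 - 9*z - 18) + 9*z^2 + 9*z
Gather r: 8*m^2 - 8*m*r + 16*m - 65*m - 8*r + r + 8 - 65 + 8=8*m^2 - 49*m + r*(-8*m - 7) - 49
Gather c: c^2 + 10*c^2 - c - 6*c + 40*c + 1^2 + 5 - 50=11*c^2 + 33*c - 44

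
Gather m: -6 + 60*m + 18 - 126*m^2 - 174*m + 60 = -126*m^2 - 114*m + 72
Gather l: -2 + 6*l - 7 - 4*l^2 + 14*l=-4*l^2 + 20*l - 9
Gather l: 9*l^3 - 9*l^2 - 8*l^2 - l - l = 9*l^3 - 17*l^2 - 2*l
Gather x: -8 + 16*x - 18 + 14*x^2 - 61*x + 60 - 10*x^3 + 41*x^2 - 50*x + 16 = -10*x^3 + 55*x^2 - 95*x + 50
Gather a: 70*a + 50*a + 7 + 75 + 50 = 120*a + 132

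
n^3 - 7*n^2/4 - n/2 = n*(n - 2)*(n + 1/4)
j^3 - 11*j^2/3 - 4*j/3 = j*(j - 4)*(j + 1/3)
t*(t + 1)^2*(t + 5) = t^4 + 7*t^3 + 11*t^2 + 5*t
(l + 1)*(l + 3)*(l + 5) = l^3 + 9*l^2 + 23*l + 15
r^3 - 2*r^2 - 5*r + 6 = (r - 3)*(r - 1)*(r + 2)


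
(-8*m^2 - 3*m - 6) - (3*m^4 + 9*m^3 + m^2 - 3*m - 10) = -3*m^4 - 9*m^3 - 9*m^2 + 4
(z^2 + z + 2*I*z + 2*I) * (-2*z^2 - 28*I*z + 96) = -2*z^4 - 2*z^3 - 32*I*z^3 + 152*z^2 - 32*I*z^2 + 152*z + 192*I*z + 192*I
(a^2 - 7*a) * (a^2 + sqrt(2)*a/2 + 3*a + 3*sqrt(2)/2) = a^4 - 4*a^3 + sqrt(2)*a^3/2 - 21*a^2 - 2*sqrt(2)*a^2 - 21*sqrt(2)*a/2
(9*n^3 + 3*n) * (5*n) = 45*n^4 + 15*n^2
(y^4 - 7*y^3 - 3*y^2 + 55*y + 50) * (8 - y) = -y^5 + 15*y^4 - 53*y^3 - 79*y^2 + 390*y + 400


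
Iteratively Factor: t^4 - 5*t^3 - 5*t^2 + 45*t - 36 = (t - 1)*(t^3 - 4*t^2 - 9*t + 36) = (t - 1)*(t + 3)*(t^2 - 7*t + 12) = (t - 3)*(t - 1)*(t + 3)*(t - 4)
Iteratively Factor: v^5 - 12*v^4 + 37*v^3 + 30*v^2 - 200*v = (v - 5)*(v^4 - 7*v^3 + 2*v^2 + 40*v) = (v - 5)^2*(v^3 - 2*v^2 - 8*v) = (v - 5)^2*(v + 2)*(v^2 - 4*v) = v*(v - 5)^2*(v + 2)*(v - 4)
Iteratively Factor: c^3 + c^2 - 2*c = (c - 1)*(c^2 + 2*c) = c*(c - 1)*(c + 2)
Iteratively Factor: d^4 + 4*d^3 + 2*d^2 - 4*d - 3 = (d + 1)*(d^3 + 3*d^2 - d - 3) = (d - 1)*(d + 1)*(d^2 + 4*d + 3) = (d - 1)*(d + 1)*(d + 3)*(d + 1)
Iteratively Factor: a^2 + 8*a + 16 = (a + 4)*(a + 4)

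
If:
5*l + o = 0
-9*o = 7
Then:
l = 7/45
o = -7/9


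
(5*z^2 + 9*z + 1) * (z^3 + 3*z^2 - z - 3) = 5*z^5 + 24*z^4 + 23*z^3 - 21*z^2 - 28*z - 3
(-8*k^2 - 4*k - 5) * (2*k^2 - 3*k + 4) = -16*k^4 + 16*k^3 - 30*k^2 - k - 20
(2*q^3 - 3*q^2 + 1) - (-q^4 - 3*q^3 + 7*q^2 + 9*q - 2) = q^4 + 5*q^3 - 10*q^2 - 9*q + 3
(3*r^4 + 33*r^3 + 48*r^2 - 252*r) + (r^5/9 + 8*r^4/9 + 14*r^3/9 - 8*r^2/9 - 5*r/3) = r^5/9 + 35*r^4/9 + 311*r^3/9 + 424*r^2/9 - 761*r/3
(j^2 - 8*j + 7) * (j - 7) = j^3 - 15*j^2 + 63*j - 49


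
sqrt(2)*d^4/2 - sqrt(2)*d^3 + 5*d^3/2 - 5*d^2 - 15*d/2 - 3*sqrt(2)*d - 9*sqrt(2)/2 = (d - 3)*(d + sqrt(2))*(d + 3*sqrt(2)/2)*(sqrt(2)*d/2 + sqrt(2)/2)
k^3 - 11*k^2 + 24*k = k*(k - 8)*(k - 3)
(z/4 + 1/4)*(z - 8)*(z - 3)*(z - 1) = z^4/4 - 11*z^3/4 + 23*z^2/4 + 11*z/4 - 6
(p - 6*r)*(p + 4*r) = p^2 - 2*p*r - 24*r^2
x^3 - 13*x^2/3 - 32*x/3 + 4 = (x - 6)*(x - 1/3)*(x + 2)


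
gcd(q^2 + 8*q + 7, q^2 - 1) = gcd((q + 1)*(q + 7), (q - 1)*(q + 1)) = q + 1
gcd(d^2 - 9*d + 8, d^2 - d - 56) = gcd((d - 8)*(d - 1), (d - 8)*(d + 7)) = d - 8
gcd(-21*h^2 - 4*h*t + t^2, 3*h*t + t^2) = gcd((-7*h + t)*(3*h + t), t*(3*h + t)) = 3*h + t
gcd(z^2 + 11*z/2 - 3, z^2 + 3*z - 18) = z + 6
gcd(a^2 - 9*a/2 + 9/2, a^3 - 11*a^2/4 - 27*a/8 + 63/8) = a^2 - 9*a/2 + 9/2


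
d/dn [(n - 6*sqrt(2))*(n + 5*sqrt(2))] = 2*n - sqrt(2)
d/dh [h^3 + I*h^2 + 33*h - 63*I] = 3*h^2 + 2*I*h + 33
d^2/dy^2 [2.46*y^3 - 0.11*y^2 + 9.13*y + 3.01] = 14.76*y - 0.22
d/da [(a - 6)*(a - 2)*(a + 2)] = 3*a^2 - 12*a - 4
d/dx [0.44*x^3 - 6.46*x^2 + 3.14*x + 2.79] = 1.32*x^2 - 12.92*x + 3.14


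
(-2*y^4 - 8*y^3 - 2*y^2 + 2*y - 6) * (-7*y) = 14*y^5 + 56*y^4 + 14*y^3 - 14*y^2 + 42*y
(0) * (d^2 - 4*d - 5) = 0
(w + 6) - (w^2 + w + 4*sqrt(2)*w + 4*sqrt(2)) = -w^2 - 4*sqrt(2)*w - 4*sqrt(2) + 6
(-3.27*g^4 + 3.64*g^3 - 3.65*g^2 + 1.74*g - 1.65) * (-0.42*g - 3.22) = 1.3734*g^5 + 9.0006*g^4 - 10.1878*g^3 + 11.0222*g^2 - 4.9098*g + 5.313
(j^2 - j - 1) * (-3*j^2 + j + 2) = -3*j^4 + 4*j^3 + 4*j^2 - 3*j - 2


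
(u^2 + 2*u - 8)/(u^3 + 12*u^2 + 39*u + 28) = (u - 2)/(u^2 + 8*u + 7)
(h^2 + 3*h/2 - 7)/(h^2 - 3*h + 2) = (h + 7/2)/(h - 1)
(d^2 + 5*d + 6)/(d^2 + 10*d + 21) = (d + 2)/(d + 7)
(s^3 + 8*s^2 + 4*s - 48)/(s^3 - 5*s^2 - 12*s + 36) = (s^2 + 10*s + 24)/(s^2 - 3*s - 18)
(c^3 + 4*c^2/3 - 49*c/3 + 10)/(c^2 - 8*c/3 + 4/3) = (c^2 + 2*c - 15)/(c - 2)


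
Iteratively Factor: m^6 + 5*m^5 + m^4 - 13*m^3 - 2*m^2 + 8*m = (m + 2)*(m^5 + 3*m^4 - 5*m^3 - 3*m^2 + 4*m) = m*(m + 2)*(m^4 + 3*m^3 - 5*m^2 - 3*m + 4) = m*(m + 2)*(m + 4)*(m^3 - m^2 - m + 1) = m*(m - 1)*(m + 2)*(m + 4)*(m^2 - 1) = m*(m - 1)*(m + 1)*(m + 2)*(m + 4)*(m - 1)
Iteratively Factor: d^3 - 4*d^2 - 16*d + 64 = (d - 4)*(d^2 - 16) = (d - 4)^2*(d + 4)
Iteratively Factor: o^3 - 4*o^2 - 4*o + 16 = (o + 2)*(o^2 - 6*o + 8) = (o - 2)*(o + 2)*(o - 4)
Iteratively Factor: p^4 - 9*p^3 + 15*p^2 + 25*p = (p)*(p^3 - 9*p^2 + 15*p + 25) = p*(p - 5)*(p^2 - 4*p - 5) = p*(p - 5)*(p + 1)*(p - 5)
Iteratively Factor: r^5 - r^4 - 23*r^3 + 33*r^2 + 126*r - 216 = (r + 4)*(r^4 - 5*r^3 - 3*r^2 + 45*r - 54) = (r + 3)*(r + 4)*(r^3 - 8*r^2 + 21*r - 18) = (r - 2)*(r + 3)*(r + 4)*(r^2 - 6*r + 9) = (r - 3)*(r - 2)*(r + 3)*(r + 4)*(r - 3)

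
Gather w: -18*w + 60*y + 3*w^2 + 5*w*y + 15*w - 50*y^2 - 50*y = 3*w^2 + w*(5*y - 3) - 50*y^2 + 10*y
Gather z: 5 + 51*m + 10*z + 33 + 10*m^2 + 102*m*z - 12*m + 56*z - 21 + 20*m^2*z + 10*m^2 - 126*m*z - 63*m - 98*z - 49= 20*m^2 - 24*m + z*(20*m^2 - 24*m - 32) - 32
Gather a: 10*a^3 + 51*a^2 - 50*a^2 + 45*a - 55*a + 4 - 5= 10*a^3 + a^2 - 10*a - 1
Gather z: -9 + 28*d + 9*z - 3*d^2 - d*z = -3*d^2 + 28*d + z*(9 - d) - 9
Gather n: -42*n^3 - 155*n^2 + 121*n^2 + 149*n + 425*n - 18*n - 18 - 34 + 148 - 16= -42*n^3 - 34*n^2 + 556*n + 80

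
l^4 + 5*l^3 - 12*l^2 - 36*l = l*(l - 3)*(l + 2)*(l + 6)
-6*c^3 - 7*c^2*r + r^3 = (-3*c + r)*(c + r)*(2*c + r)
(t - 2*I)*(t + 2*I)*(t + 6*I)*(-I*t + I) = -I*t^4 + 6*t^3 + I*t^3 - 6*t^2 - 4*I*t^2 + 24*t + 4*I*t - 24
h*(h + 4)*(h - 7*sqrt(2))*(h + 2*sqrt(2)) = h^4 - 5*sqrt(2)*h^3 + 4*h^3 - 20*sqrt(2)*h^2 - 28*h^2 - 112*h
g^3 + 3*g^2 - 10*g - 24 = (g - 3)*(g + 2)*(g + 4)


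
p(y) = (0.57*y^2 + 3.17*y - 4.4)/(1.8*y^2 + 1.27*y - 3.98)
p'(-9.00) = -0.03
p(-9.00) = 0.10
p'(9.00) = -0.01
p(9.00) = 0.46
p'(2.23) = -0.11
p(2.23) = 0.71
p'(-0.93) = -1.68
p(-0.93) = 1.90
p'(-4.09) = -0.31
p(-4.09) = -0.37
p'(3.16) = -0.06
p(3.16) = 0.63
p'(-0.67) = -1.04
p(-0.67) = 1.56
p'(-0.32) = -0.63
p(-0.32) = 1.27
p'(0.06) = -0.42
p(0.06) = 1.08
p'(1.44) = -0.43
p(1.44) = 0.85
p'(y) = (-3.6*y - 1.27)*(0.57*y^2 + 3.17*y - 4.4)/(1.8*y^2 + 1.27*y - 3.98)^2 + (1.14*y + 3.17)/(1.8*y^2 + 1.27*y - 3.98)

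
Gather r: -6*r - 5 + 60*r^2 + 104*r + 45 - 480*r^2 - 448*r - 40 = -420*r^2 - 350*r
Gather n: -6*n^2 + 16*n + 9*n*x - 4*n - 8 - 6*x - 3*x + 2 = -6*n^2 + n*(9*x + 12) - 9*x - 6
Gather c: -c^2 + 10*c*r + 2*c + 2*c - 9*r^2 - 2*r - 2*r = -c^2 + c*(10*r + 4) - 9*r^2 - 4*r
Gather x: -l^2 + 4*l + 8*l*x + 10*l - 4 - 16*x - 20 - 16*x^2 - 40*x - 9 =-l^2 + 14*l - 16*x^2 + x*(8*l - 56) - 33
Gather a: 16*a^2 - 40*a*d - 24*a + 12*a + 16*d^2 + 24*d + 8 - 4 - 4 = 16*a^2 + a*(-40*d - 12) + 16*d^2 + 24*d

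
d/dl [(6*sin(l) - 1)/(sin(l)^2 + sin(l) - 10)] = (-6*sin(l)^2 + 2*sin(l) - 59)*cos(l)/(sin(l)^2 + sin(l) - 10)^2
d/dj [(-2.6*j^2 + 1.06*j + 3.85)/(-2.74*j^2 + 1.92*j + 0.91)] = (-2.0876*j^2 + 16.366*j - 6.4274)/(7.5076*j^4 - 10.5216*j^3 - 1.3004*j^2 + 3.4944*j + 0.8281)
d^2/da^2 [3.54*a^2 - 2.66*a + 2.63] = 7.08000000000000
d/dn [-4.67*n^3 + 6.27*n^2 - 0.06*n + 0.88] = -14.01*n^2 + 12.54*n - 0.06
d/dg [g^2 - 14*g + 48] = 2*g - 14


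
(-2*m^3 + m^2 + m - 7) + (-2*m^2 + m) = -2*m^3 - m^2 + 2*m - 7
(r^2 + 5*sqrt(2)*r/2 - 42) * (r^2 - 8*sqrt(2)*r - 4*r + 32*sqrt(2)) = r^4 - 11*sqrt(2)*r^3/2 - 4*r^3 - 82*r^2 + 22*sqrt(2)*r^2 + 328*r + 336*sqrt(2)*r - 1344*sqrt(2)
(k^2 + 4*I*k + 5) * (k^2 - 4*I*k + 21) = k^4 + 42*k^2 + 64*I*k + 105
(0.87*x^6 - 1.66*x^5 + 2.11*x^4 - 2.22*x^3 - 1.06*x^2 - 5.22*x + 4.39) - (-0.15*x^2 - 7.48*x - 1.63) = 0.87*x^6 - 1.66*x^5 + 2.11*x^4 - 2.22*x^3 - 0.91*x^2 + 2.26*x + 6.02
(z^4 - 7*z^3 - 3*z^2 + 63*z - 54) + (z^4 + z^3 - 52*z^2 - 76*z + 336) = 2*z^4 - 6*z^3 - 55*z^2 - 13*z + 282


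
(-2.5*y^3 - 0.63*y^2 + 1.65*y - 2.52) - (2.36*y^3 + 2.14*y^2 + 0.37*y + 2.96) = -4.86*y^3 - 2.77*y^2 + 1.28*y - 5.48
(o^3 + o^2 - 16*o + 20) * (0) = 0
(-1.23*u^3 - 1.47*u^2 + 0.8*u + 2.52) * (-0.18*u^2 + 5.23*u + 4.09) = 0.2214*u^5 - 6.1683*u^4 - 12.8628*u^3 - 2.2819*u^2 + 16.4516*u + 10.3068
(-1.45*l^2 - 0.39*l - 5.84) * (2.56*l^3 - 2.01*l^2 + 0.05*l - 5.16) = -3.712*l^5 + 1.9161*l^4 - 14.239*l^3 + 19.2009*l^2 + 1.7204*l + 30.1344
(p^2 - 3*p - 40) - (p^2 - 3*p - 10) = -30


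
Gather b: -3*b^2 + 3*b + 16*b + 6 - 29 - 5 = -3*b^2 + 19*b - 28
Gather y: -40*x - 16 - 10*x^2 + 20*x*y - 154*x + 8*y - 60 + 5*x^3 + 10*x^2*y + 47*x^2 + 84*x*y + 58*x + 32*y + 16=5*x^3 + 37*x^2 - 136*x + y*(10*x^2 + 104*x + 40) - 60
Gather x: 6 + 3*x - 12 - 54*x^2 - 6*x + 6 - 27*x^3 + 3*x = -27*x^3 - 54*x^2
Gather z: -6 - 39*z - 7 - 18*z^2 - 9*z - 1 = -18*z^2 - 48*z - 14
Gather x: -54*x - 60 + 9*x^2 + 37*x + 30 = 9*x^2 - 17*x - 30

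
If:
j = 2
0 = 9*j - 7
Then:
No Solution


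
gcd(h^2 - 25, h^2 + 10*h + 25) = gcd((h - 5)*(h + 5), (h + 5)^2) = h + 5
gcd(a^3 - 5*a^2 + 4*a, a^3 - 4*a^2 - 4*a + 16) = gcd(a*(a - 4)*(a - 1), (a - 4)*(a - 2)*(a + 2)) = a - 4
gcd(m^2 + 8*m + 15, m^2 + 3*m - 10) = m + 5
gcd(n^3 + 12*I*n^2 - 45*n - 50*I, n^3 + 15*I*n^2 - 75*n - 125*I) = n^2 + 10*I*n - 25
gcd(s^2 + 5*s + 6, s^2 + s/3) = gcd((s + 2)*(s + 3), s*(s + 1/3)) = 1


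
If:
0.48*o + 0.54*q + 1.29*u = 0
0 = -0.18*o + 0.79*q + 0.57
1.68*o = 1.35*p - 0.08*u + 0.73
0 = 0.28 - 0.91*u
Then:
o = -0.01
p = -0.54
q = -0.72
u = 0.31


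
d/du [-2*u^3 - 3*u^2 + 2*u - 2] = -6*u^2 - 6*u + 2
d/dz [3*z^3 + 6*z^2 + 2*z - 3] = 9*z^2 + 12*z + 2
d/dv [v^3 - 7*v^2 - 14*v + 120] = 3*v^2 - 14*v - 14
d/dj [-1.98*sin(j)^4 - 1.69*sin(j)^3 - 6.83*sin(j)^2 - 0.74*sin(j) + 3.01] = (-19.6*sin(j) + 1.98*sin(3*j) + 2.535*cos(2*j) - 3.275)*cos(j)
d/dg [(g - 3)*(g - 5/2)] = 2*g - 11/2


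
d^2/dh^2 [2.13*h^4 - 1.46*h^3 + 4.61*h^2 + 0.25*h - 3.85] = 25.56*h^2 - 8.76*h + 9.22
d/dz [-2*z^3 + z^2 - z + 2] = -6*z^2 + 2*z - 1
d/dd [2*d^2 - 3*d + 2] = 4*d - 3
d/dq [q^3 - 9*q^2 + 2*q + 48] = 3*q^2 - 18*q + 2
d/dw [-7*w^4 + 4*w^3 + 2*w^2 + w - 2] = -28*w^3 + 12*w^2 + 4*w + 1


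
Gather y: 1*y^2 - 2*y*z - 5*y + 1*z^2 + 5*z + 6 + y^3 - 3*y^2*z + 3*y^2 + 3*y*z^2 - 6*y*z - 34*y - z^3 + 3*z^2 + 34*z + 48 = y^3 + y^2*(4 - 3*z) + y*(3*z^2 - 8*z - 39) - z^3 + 4*z^2 + 39*z + 54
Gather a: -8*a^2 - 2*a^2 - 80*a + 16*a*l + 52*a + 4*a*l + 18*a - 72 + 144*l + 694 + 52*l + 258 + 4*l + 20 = -10*a^2 + a*(20*l - 10) + 200*l + 900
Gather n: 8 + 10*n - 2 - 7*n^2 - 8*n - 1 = -7*n^2 + 2*n + 5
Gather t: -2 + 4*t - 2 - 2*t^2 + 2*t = -2*t^2 + 6*t - 4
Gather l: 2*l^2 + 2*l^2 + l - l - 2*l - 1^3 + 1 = 4*l^2 - 2*l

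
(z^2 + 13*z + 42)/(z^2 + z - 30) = (z + 7)/(z - 5)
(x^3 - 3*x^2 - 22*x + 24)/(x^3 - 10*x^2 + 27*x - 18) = (x + 4)/(x - 3)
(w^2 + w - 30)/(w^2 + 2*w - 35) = (w + 6)/(w + 7)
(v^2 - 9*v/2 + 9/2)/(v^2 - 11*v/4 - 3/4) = 2*(2*v - 3)/(4*v + 1)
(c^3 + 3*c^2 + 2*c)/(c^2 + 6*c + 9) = c*(c^2 + 3*c + 2)/(c^2 + 6*c + 9)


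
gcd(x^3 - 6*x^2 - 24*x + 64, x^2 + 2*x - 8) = x^2 + 2*x - 8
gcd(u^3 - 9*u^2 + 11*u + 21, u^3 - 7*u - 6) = u^2 - 2*u - 3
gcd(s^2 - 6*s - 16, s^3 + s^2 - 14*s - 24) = s + 2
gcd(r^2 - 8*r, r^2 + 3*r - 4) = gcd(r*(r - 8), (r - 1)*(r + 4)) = 1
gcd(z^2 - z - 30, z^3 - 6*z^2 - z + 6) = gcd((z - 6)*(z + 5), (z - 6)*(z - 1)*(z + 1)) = z - 6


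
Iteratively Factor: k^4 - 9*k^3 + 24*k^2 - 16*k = (k - 4)*(k^3 - 5*k^2 + 4*k) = k*(k - 4)*(k^2 - 5*k + 4) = k*(k - 4)*(k - 1)*(k - 4)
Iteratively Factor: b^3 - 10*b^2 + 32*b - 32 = (b - 4)*(b^2 - 6*b + 8) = (b - 4)*(b - 2)*(b - 4)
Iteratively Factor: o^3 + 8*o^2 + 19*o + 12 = (o + 3)*(o^2 + 5*o + 4) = (o + 1)*(o + 3)*(o + 4)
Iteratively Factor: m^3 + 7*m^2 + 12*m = (m)*(m^2 + 7*m + 12) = m*(m + 4)*(m + 3)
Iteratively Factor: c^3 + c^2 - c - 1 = (c + 1)*(c^2 - 1) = (c + 1)^2*(c - 1)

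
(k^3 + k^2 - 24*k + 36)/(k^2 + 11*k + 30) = (k^2 - 5*k + 6)/(k + 5)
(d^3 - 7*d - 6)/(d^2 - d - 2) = (d^2 - d - 6)/(d - 2)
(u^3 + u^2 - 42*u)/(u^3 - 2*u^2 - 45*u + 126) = u/(u - 3)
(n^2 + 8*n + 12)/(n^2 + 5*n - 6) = (n + 2)/(n - 1)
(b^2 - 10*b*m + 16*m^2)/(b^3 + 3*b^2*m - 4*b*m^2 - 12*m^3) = (b - 8*m)/(b^2 + 5*b*m + 6*m^2)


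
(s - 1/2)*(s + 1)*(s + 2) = s^3 + 5*s^2/2 + s/2 - 1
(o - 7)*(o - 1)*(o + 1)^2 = o^4 - 6*o^3 - 8*o^2 + 6*o + 7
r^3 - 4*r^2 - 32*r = r*(r - 8)*(r + 4)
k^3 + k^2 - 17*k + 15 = (k - 3)*(k - 1)*(k + 5)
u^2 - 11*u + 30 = (u - 6)*(u - 5)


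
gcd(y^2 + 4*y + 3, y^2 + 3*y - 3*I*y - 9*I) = y + 3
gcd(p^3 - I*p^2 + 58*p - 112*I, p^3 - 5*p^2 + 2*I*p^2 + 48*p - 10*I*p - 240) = p + 8*I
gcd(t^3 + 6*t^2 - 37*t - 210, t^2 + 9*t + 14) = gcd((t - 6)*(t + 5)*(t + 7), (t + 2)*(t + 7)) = t + 7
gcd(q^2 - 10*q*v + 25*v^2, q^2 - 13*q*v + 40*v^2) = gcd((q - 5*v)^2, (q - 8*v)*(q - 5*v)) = q - 5*v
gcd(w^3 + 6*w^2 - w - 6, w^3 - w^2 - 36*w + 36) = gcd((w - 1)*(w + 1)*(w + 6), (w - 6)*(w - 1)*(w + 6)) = w^2 + 5*w - 6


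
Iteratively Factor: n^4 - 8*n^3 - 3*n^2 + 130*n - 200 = (n - 5)*(n^3 - 3*n^2 - 18*n + 40) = (n - 5)*(n + 4)*(n^2 - 7*n + 10) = (n - 5)*(n - 2)*(n + 4)*(n - 5)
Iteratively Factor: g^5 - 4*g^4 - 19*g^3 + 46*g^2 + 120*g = (g + 3)*(g^4 - 7*g^3 + 2*g^2 + 40*g) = (g - 5)*(g + 3)*(g^3 - 2*g^2 - 8*g) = g*(g - 5)*(g + 3)*(g^2 - 2*g - 8) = g*(g - 5)*(g - 4)*(g + 3)*(g + 2)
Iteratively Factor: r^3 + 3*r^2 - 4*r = (r + 4)*(r^2 - r) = r*(r + 4)*(r - 1)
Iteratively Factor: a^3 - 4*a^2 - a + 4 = (a - 1)*(a^2 - 3*a - 4) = (a - 1)*(a + 1)*(a - 4)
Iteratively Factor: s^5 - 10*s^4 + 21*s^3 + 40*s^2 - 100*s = (s)*(s^4 - 10*s^3 + 21*s^2 + 40*s - 100) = s*(s - 2)*(s^3 - 8*s^2 + 5*s + 50) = s*(s - 5)*(s - 2)*(s^2 - 3*s - 10) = s*(s - 5)*(s - 2)*(s + 2)*(s - 5)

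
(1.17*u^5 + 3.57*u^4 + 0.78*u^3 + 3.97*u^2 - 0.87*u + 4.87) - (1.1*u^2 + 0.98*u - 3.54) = 1.17*u^5 + 3.57*u^4 + 0.78*u^3 + 2.87*u^2 - 1.85*u + 8.41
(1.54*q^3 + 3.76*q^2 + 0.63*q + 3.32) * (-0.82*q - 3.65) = -1.2628*q^4 - 8.7042*q^3 - 14.2406*q^2 - 5.0219*q - 12.118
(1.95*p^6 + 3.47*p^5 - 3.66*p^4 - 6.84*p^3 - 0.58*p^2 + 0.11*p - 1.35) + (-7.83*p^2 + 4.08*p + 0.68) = 1.95*p^6 + 3.47*p^5 - 3.66*p^4 - 6.84*p^3 - 8.41*p^2 + 4.19*p - 0.67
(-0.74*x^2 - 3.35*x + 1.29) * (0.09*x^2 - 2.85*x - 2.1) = -0.0666*x^4 + 1.8075*x^3 + 11.2176*x^2 + 3.3585*x - 2.709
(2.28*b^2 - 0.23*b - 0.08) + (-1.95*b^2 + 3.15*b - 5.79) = 0.33*b^2 + 2.92*b - 5.87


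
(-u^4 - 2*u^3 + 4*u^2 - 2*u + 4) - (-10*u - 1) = -u^4 - 2*u^3 + 4*u^2 + 8*u + 5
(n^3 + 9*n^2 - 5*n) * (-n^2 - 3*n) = -n^5 - 12*n^4 - 22*n^3 + 15*n^2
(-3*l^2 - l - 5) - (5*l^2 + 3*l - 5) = -8*l^2 - 4*l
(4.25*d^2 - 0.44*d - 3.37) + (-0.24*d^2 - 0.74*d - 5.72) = 4.01*d^2 - 1.18*d - 9.09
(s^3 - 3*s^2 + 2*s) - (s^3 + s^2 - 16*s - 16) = -4*s^2 + 18*s + 16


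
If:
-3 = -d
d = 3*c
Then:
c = 1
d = 3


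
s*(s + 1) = s^2 + s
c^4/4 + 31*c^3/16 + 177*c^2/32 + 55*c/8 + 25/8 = (c/2 + 1)^2*(c + 5/4)*(c + 5/2)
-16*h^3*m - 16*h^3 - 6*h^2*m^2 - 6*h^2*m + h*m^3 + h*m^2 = (-8*h + m)*(2*h + m)*(h*m + h)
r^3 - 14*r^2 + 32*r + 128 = (r - 8)^2*(r + 2)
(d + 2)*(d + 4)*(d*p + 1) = d^3*p + 6*d^2*p + d^2 + 8*d*p + 6*d + 8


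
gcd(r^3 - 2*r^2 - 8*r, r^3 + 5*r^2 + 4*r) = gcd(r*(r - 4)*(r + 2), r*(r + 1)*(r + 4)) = r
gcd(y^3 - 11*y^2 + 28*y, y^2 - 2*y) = y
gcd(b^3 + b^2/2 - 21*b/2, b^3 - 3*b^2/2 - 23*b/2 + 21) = b^2 + b/2 - 21/2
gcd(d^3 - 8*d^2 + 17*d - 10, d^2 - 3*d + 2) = d^2 - 3*d + 2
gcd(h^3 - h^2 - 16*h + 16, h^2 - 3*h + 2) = h - 1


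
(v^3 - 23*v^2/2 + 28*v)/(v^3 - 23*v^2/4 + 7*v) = 2*(2*v^2 - 23*v + 56)/(4*v^2 - 23*v + 28)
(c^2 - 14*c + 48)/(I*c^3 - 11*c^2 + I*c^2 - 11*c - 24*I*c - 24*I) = I*(-c^2 + 14*c - 48)/(c^3 + c^2*(1 + 11*I) + c*(-24 + 11*I) - 24)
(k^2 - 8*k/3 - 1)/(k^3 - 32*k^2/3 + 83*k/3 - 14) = (3*k + 1)/(3*k^2 - 23*k + 14)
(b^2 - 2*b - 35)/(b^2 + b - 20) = (b - 7)/(b - 4)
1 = 1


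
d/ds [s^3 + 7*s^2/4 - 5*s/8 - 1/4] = 3*s^2 + 7*s/2 - 5/8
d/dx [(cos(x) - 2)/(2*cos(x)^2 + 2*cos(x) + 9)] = (-8*cos(x) + cos(2*x) - 12)*sin(x)/(2*cos(x) + cos(2*x) + 10)^2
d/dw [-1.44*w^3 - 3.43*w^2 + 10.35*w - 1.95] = -4.32*w^2 - 6.86*w + 10.35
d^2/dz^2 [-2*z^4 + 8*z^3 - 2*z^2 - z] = -24*z^2 + 48*z - 4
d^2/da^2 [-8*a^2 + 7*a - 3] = -16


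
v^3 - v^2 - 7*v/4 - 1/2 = (v - 2)*(v + 1/2)^2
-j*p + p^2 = p*(-j + p)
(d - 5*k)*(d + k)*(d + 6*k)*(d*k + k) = d^4*k + 2*d^3*k^2 + d^3*k - 29*d^2*k^3 + 2*d^2*k^2 - 30*d*k^4 - 29*d*k^3 - 30*k^4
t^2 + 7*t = t*(t + 7)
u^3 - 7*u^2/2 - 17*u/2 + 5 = (u - 5)*(u - 1/2)*(u + 2)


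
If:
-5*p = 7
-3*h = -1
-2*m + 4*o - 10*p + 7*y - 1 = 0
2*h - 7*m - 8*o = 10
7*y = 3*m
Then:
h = 1/3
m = 10/3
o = -49/12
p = -7/5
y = 10/7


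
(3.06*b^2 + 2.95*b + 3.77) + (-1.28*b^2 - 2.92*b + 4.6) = 1.78*b^2 + 0.0300000000000002*b + 8.37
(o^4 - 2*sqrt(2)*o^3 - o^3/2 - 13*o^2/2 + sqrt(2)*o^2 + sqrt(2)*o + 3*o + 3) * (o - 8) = o^5 - 17*o^4/2 - 2*sqrt(2)*o^4 - 5*o^3/2 + 17*sqrt(2)*o^3 - 7*sqrt(2)*o^2 + 55*o^2 - 21*o - 8*sqrt(2)*o - 24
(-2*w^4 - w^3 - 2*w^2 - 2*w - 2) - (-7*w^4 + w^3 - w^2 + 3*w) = 5*w^4 - 2*w^3 - w^2 - 5*w - 2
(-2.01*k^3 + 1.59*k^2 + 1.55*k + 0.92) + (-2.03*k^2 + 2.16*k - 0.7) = -2.01*k^3 - 0.44*k^2 + 3.71*k + 0.22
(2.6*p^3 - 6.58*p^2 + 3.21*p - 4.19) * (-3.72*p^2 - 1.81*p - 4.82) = -9.672*p^5 + 19.7716*p^4 - 12.5634*p^3 + 41.4923*p^2 - 7.8883*p + 20.1958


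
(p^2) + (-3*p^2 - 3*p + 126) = -2*p^2 - 3*p + 126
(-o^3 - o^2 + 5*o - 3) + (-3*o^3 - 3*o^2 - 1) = -4*o^3 - 4*o^2 + 5*o - 4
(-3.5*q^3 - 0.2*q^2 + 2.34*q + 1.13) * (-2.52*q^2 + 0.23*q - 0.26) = 8.82*q^5 - 0.301*q^4 - 5.0328*q^3 - 2.2574*q^2 - 0.3485*q - 0.2938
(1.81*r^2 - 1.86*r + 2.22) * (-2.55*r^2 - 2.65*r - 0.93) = -4.6155*r^4 - 0.0534999999999997*r^3 - 2.4153*r^2 - 4.1532*r - 2.0646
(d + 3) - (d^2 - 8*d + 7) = -d^2 + 9*d - 4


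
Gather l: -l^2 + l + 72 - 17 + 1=-l^2 + l + 56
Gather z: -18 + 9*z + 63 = 9*z + 45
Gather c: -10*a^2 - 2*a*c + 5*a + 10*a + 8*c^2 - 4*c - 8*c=-10*a^2 + 15*a + 8*c^2 + c*(-2*a - 12)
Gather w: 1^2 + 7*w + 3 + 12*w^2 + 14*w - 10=12*w^2 + 21*w - 6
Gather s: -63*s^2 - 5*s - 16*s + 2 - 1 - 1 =-63*s^2 - 21*s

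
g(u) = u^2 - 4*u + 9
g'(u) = 2*u - 4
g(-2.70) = 27.09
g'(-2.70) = -9.40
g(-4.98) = 53.72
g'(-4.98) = -13.96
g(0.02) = 8.92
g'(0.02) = -3.96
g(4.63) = 11.92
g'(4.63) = 5.26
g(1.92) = 5.01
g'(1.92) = -0.16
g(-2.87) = 28.72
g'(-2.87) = -9.74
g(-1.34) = 16.16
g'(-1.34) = -6.68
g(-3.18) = 31.83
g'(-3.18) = -10.36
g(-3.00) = 30.00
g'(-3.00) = -10.00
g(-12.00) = 201.00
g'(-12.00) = -28.00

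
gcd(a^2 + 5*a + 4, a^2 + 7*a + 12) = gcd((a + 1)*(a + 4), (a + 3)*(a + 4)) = a + 4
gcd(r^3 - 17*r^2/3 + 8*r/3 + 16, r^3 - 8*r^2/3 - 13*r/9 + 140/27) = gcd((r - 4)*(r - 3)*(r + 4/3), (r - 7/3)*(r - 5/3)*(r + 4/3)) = r + 4/3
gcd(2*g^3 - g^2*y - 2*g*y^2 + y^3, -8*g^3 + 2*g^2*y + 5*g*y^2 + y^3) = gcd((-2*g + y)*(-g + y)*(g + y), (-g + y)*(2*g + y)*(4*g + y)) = -g + y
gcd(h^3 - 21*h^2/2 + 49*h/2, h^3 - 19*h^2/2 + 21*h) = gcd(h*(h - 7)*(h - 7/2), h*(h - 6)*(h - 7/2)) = h^2 - 7*h/2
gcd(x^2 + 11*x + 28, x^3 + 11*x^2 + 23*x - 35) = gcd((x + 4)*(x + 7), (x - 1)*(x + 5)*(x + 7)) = x + 7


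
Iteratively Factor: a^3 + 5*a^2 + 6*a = (a)*(a^2 + 5*a + 6) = a*(a + 3)*(a + 2)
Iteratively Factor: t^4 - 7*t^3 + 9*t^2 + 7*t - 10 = (t - 5)*(t^3 - 2*t^2 - t + 2) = (t - 5)*(t + 1)*(t^2 - 3*t + 2) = (t - 5)*(t - 2)*(t + 1)*(t - 1)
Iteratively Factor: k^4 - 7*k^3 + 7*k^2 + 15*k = (k - 5)*(k^3 - 2*k^2 - 3*k) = (k - 5)*(k + 1)*(k^2 - 3*k) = (k - 5)*(k - 3)*(k + 1)*(k)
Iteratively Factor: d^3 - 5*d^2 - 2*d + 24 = (d - 3)*(d^2 - 2*d - 8) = (d - 4)*(d - 3)*(d + 2)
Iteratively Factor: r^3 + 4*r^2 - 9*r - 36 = (r + 3)*(r^2 + r - 12) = (r + 3)*(r + 4)*(r - 3)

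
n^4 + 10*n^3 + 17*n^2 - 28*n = n*(n - 1)*(n + 4)*(n + 7)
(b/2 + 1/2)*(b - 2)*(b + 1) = b^3/2 - 3*b/2 - 1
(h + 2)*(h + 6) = h^2 + 8*h + 12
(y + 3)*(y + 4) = y^2 + 7*y + 12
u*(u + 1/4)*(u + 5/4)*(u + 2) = u^4 + 7*u^3/2 + 53*u^2/16 + 5*u/8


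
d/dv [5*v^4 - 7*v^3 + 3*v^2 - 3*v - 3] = 20*v^3 - 21*v^2 + 6*v - 3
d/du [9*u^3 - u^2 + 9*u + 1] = 27*u^2 - 2*u + 9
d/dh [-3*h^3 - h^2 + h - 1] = -9*h^2 - 2*h + 1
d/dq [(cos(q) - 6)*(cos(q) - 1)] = (7 - 2*cos(q))*sin(q)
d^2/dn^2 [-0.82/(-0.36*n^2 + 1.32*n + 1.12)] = (0.212544*n^2 - 0.779328*n - 0.82*(0.72*n - 1.32)*(1.44*n - 2.64) - 0.661248)/(-0.36*n^2 + 1.32*n + 1.12)^3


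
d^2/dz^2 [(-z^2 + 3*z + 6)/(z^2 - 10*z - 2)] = 2*(-7*z^3 + 12*z^2 - 162*z + 548)/(z^6 - 30*z^5 + 294*z^4 - 880*z^3 - 588*z^2 - 120*z - 8)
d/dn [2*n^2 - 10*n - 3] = 4*n - 10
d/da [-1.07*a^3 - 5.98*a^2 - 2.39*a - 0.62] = -3.21*a^2 - 11.96*a - 2.39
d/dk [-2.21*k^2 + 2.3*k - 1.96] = 2.3 - 4.42*k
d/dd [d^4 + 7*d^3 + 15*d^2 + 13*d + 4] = 4*d^3 + 21*d^2 + 30*d + 13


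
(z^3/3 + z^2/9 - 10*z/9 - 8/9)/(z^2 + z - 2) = (3*z^3 + z^2 - 10*z - 8)/(9*(z^2 + z - 2))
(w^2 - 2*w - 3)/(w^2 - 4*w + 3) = (w + 1)/(w - 1)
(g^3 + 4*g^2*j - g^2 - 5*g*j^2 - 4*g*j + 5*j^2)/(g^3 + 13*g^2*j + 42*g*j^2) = (g^3 + 4*g^2*j - g^2 - 5*g*j^2 - 4*g*j + 5*j^2)/(g*(g^2 + 13*g*j + 42*j^2))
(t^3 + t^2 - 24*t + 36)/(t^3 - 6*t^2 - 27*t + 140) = (t^3 + t^2 - 24*t + 36)/(t^3 - 6*t^2 - 27*t + 140)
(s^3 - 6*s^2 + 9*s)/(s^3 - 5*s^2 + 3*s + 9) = s/(s + 1)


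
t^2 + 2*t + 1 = (t + 1)^2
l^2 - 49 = (l - 7)*(l + 7)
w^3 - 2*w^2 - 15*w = w*(w - 5)*(w + 3)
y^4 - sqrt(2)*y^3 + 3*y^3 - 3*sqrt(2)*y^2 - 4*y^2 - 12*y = y*(y + 3)*(y - 2*sqrt(2))*(y + sqrt(2))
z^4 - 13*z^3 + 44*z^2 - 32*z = z*(z - 8)*(z - 4)*(z - 1)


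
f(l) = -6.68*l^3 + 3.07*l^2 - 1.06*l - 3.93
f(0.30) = -4.15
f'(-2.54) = -145.95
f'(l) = -20.04*l^2 + 6.14*l - 1.06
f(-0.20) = -3.54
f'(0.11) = -0.63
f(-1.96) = 60.24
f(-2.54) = 128.03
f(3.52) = -260.97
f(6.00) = -1342.65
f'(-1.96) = -90.08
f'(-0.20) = -3.09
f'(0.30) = -1.02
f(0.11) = -4.02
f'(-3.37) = -249.34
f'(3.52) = -227.75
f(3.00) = -159.84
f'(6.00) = -685.66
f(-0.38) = -2.72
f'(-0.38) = -6.29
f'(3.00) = -163.00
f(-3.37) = 290.17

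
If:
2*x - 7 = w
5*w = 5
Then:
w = 1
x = 4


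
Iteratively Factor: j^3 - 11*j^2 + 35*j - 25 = (j - 1)*(j^2 - 10*j + 25) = (j - 5)*(j - 1)*(j - 5)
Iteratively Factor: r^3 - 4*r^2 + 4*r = (r - 2)*(r^2 - 2*r) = r*(r - 2)*(r - 2)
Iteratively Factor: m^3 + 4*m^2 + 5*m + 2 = (m + 2)*(m^2 + 2*m + 1) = (m + 1)*(m + 2)*(m + 1)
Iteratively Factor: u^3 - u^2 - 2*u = (u - 2)*(u^2 + u) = (u - 2)*(u + 1)*(u)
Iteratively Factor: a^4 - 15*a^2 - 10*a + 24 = (a + 2)*(a^3 - 2*a^2 - 11*a + 12) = (a + 2)*(a + 3)*(a^2 - 5*a + 4) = (a - 1)*(a + 2)*(a + 3)*(a - 4)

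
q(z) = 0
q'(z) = 0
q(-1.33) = 0.00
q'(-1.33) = 0.00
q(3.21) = 0.00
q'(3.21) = 0.00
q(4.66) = 0.00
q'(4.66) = 0.00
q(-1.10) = 0.00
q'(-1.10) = 0.00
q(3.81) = 0.00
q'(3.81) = 0.00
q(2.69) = 0.00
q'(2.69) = 0.00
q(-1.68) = 0.00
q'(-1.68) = 0.00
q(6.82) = 0.00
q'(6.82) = 0.00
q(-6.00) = 0.00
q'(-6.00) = 0.00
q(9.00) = 0.00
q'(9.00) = 0.00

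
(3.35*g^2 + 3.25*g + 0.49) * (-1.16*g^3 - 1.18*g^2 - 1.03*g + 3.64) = -3.886*g^5 - 7.723*g^4 - 7.8539*g^3 + 8.2683*g^2 + 11.3253*g + 1.7836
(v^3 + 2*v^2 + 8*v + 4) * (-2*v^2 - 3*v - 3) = -2*v^5 - 7*v^4 - 25*v^3 - 38*v^2 - 36*v - 12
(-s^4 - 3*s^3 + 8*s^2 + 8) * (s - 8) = -s^5 + 5*s^4 + 32*s^3 - 64*s^2 + 8*s - 64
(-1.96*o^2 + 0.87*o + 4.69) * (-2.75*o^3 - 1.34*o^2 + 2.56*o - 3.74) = 5.39*o^5 + 0.2339*o^4 - 19.0809*o^3 + 3.273*o^2 + 8.7526*o - 17.5406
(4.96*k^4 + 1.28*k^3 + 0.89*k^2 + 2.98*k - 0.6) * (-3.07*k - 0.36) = -15.2272*k^5 - 5.7152*k^4 - 3.1931*k^3 - 9.469*k^2 + 0.7692*k + 0.216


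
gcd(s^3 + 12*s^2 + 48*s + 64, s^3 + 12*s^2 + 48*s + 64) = s^3 + 12*s^2 + 48*s + 64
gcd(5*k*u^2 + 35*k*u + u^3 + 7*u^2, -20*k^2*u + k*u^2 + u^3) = 5*k*u + u^2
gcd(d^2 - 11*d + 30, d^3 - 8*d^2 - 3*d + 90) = d^2 - 11*d + 30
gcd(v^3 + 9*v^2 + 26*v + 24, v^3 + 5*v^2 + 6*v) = v^2 + 5*v + 6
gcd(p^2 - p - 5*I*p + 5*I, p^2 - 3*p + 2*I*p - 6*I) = 1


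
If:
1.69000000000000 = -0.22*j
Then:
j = -7.68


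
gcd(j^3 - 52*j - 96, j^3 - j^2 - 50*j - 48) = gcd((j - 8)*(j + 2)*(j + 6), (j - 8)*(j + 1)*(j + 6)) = j^2 - 2*j - 48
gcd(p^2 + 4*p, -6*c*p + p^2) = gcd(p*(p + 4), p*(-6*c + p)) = p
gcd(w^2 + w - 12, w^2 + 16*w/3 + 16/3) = w + 4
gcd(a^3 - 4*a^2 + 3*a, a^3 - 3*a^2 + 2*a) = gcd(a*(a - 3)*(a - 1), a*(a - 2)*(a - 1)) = a^2 - a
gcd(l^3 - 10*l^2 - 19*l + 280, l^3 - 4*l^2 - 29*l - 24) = l - 8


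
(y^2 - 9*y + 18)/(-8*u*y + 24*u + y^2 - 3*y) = (y - 6)/(-8*u + y)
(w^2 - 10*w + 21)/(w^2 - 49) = (w - 3)/(w + 7)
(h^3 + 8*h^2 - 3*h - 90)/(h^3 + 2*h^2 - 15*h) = (h + 6)/h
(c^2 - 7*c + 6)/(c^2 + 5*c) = (c^2 - 7*c + 6)/(c*(c + 5))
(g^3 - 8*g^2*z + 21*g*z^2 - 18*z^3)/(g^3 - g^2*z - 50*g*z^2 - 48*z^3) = (-g^3 + 8*g^2*z - 21*g*z^2 + 18*z^3)/(-g^3 + g^2*z + 50*g*z^2 + 48*z^3)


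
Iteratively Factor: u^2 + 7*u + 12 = (u + 3)*(u + 4)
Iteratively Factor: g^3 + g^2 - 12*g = (g)*(g^2 + g - 12) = g*(g + 4)*(g - 3)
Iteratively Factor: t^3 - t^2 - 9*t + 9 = (t - 3)*(t^2 + 2*t - 3) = (t - 3)*(t - 1)*(t + 3)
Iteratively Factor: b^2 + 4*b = (b + 4)*(b)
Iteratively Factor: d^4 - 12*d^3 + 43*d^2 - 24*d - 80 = (d + 1)*(d^3 - 13*d^2 + 56*d - 80) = (d - 5)*(d + 1)*(d^2 - 8*d + 16) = (d - 5)*(d - 4)*(d + 1)*(d - 4)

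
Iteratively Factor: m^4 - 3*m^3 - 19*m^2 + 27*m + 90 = (m - 3)*(m^3 - 19*m - 30) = (m - 3)*(m + 2)*(m^2 - 2*m - 15) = (m - 3)*(m + 2)*(m + 3)*(m - 5)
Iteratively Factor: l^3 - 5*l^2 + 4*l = (l)*(l^2 - 5*l + 4) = l*(l - 4)*(l - 1)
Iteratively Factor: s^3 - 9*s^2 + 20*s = (s - 4)*(s^2 - 5*s) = s*(s - 4)*(s - 5)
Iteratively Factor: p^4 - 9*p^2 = (p)*(p^3 - 9*p) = p*(p + 3)*(p^2 - 3*p) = p^2*(p + 3)*(p - 3)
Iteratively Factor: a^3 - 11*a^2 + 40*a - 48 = (a - 4)*(a^2 - 7*a + 12) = (a - 4)^2*(a - 3)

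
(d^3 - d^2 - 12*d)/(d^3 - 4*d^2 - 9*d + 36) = d/(d - 3)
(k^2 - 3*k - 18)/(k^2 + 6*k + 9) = (k - 6)/(k + 3)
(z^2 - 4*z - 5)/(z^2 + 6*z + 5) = (z - 5)/(z + 5)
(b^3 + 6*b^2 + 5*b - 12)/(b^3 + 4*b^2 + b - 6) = (b + 4)/(b + 2)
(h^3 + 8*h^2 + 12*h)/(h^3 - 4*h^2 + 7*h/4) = 4*(h^2 + 8*h + 12)/(4*h^2 - 16*h + 7)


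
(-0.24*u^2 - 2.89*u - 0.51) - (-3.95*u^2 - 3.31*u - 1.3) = 3.71*u^2 + 0.42*u + 0.79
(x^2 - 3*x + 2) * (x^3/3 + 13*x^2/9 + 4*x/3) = x^5/3 + 4*x^4/9 - 7*x^3/3 - 10*x^2/9 + 8*x/3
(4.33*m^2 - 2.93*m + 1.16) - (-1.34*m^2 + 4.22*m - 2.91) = 5.67*m^2 - 7.15*m + 4.07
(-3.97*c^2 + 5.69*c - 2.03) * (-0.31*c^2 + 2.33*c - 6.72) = 1.2307*c^4 - 11.014*c^3 + 40.5654*c^2 - 42.9667*c + 13.6416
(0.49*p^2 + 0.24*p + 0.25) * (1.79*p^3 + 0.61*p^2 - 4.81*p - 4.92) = 0.8771*p^5 + 0.7285*p^4 - 1.763*p^3 - 3.4127*p^2 - 2.3833*p - 1.23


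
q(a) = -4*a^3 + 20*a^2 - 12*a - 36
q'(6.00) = -204.00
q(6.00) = -252.00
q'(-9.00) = -1344.00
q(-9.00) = 4608.00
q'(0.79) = 12.11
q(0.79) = -34.97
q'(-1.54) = -102.06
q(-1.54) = 44.52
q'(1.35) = 20.13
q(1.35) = -25.59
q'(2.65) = 9.73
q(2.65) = -1.79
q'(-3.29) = -273.49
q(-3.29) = 362.41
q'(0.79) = 12.11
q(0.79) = -34.97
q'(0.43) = 2.98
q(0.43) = -37.78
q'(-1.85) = -127.07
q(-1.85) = 79.98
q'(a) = -12*a^2 + 40*a - 12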